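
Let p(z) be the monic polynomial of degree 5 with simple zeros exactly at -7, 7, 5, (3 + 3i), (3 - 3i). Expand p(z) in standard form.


The polynomial is p(z) = ∏_{α ∈ S} (z − α), where S = {-7, 7, 5, (3 + 3i), (3 - 3i)}.
Expanding the product yields: p(z) = z^5 -11·z^4 -z^3 + 449·z^2 -2352·z + 4410.
Note conjugate pairs combine to real quadratics: (z − (3+3i))(z − (3−3i)) = z² − 6z + 18.
The resulting polynomial has degree 5 and real coefficients as required.

p(z) = z^5 -11·z^4 -z^3 + 449·z^2 -2352·z + 4410.


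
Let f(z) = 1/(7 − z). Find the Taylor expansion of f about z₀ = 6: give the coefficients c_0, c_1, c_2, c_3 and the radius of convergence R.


Let w = z − z₀, so z = z₀ + w.
Then 7 − z = 7 − (z₀ + w) = (7 − z₀) − w = 1 − w.
f(z) = 1/(1 − w) = (1/(1)) · 1/(1 − w/(1)) = Σ_{n≥0} w^n / (1)^(n+1).
So c_n = 1/(1)^(n+1):
  c_0 = 1/(1)^1 = 1.
  c_1 = 1/(1)^2 = 1.
  c_2 = 1/(1)^3 = 1.
  c_3 = 1/(1)^4 = 1.
The series is valid for |w/d| < 1, i.e. |z − z₀| < |d|.
Radius of convergence: R = |7 − z₀| = |1| = 1 (distance from z₀ to the singularity z = 7).

c_0 = 1, c_1 = 1, c_2 = 1, c_3 = 1; R = 1.


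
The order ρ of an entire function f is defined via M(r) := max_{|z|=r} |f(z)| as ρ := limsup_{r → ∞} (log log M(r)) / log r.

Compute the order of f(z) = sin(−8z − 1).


sin(w) is a linear combination of e^{iw} and e^{−iw} (or e^w, e^{−w} in the hyperbolic case), so |sin(w)| ≤ e^{|w|}. With w = −8z − 1, |w| ≤ 8|z| + 1 = 8r + 1 on |z| = r, giving M(r) ≤ e^{8r + 1}, so ρ ≤ 1. On a suitable ray (z = it for sin/cos; z = t for sinh/cosh, t real → ∞), |sin(−8z − 1)| grows like e^{8|t|}/2, so ρ ≥ 1. Hence ρ = 1.
Therefore ρ = 1.

Order ρ = 1.


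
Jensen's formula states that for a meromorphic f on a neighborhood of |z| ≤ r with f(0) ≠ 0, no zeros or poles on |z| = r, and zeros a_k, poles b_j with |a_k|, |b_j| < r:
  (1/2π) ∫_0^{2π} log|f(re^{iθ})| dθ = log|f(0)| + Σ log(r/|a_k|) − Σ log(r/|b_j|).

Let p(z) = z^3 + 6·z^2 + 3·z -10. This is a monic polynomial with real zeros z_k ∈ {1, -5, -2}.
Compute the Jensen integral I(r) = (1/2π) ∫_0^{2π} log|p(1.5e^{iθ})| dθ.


Zeros: -5, -2, 1; r = 1.5.
Inside |z| < r: 1. Outside (|z| ≥ r): -5, -2.
p(0) = -10, so log|p(0)| = log(10) = 2.3026.
Apply Jensen: I(r) = log|p(0)| + Σ_k log(r/|z_k|), summed over zeros inside |z| < r.
  log(r/|z_k|) for z_k = 1: log(1.5/1) = 0.4055
  Outside zeros (-5, -2) contribute nothing to the Jensen sum.
Sum over inside zeros: 0.4055.
I(r) = log|p(0)| + (inside sum) = 2.3026 + 0.4055 = 2.7081.
Note: since some zeros are outside |z| ≤ r, the simplified n·log(r) form does NOT apply — only the inside zeros contribute.

I(r) ≈ 2.7081.


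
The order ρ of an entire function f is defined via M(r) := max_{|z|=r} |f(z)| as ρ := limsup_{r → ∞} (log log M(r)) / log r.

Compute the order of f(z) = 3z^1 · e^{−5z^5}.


M(r) = max_{|z|=r} |3|·|z|^1·|e^{−5z^5}| = 3·r^1 · e^{5r^5} (the factors attain their maxima compatibly on |z|=r). Then log M(r) = log 3 + 1·log r + 5r^5, dominated by the last term, so log log M(r) ~ 5·log r. The polynomial factor 3z^1 contributes only a log r term and does not affect the order. ρ = 5.
Therefore ρ = 5.

Order ρ = 5.


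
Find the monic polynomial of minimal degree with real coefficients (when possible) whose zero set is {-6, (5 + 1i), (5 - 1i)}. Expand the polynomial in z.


The polynomial is p(z) = ∏_{α ∈ S} (z − α), where S = {-6, (5 + 1i), (5 - 1i)}.
Expanding the product yields: p(z) = z^3 -4·z^2 -34·z + 156.
Note conjugate pairs combine to real quadratics: (z − (5+1i))(z − (5−1i)) = z² − 10z + 26.
The resulting polynomial has degree 3 and real coefficients as required.

p(z) = z^3 -4·z^2 -34·z + 156.


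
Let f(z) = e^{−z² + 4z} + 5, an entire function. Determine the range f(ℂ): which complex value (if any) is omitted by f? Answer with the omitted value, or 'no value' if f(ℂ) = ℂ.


Little Picard bounds the complement of f(ℂ) to at most one point.
The exponent g(z) = −z² + 4z is a nonconstant polynomial, hence surjective onto ℂ. So e^{g(z)} takes every value in {e^w : w ∈ ℂ} = ℂ ∖ {0}. Adding 5 shifts the range to ℂ ∖ {5}. f omits exactly 5.

Omitted value: 5.


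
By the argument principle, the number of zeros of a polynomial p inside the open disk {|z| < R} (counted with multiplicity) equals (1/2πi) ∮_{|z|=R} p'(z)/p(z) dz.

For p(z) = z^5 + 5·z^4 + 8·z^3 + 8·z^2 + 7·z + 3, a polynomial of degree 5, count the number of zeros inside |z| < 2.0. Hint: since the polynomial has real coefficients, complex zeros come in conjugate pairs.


The zeros of p are: -3, -1, (0 + 1i), (0 - 1i), -1.
Their magnitudes are: 3, 1, 1, 1, 1.
Zeros with |z| < R = 2.0: -1, (0 + 1i), (0 - 1i), -1.
Count = 4.
By the argument principle, (1/2πi) ∮_{|z|=R} p'(z)/p(z) dz equals exactly this count.

Number of zeros inside |z| < 2.0: 4.


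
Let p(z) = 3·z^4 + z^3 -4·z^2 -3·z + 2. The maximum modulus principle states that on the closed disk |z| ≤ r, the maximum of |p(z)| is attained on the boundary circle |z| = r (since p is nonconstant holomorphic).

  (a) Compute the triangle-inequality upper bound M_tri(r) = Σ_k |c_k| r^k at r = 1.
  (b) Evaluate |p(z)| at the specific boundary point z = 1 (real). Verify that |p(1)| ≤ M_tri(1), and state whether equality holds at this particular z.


Coefficients: c_0 = 2, c_1 = -3, c_2 = -4, c_3 = 1, c_4 = 3. Radius r = 1.
Part (a). Triangle bound: M_tri(r) = Σ_k |c_k| r^k
  = |2|·1^0 + |-3|·1^1 + |-4|·1^2 + |1|·1^3 + |3|·1^4
  = 2 + 3 + 4 + 1 + 3 = 13.
This bounds M(r) := max_{|z|=r} |p(z)| from above; equality holds iff all terms c_k z^k can be made to align in phase at a single z on |z|=r.
Part (b). At z = 1 (real, on the circle |z| = r):
  p(1) = (2)·1^0 + (-3)·1^1 + (-4)·1^2 + (1)·1^3 + (3)·1^4 = -1.
  |p(1)| = 1.
Check: |p(1)| = 1 ≤ 13 = M_tri(1). ✓ Equality does not hold at z = 1 (the coefficients have mixed signs, so the terms do not all align in phase there).

M_tri(1) = 13; |p(1)| = 1; equality at z=1: no.


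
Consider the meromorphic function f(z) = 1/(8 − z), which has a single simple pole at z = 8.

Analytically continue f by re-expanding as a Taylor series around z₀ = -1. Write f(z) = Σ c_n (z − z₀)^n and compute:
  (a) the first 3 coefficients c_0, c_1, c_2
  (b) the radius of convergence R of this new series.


Let w = z − z₀, so z = z₀ + w.
Then 8 − z = 8 − (z₀ + w) = (8 − z₀) − w = 9 − w.
f(z) = 1/(9 − w) = (1/(9)) · 1/(1 − w/(9)) = Σ_{n≥0} w^n / (9)^(n+1).
So c_n = 1/(9)^(n+1):
  c_0 = 1/(9)^1 = 1/9.
  c_1 = 1/(9)^2 = 1/81.
  c_2 = 1/(9)^3 = 1/729.
The series is valid for |w/d| < 1, i.e. |z − z₀| < |d|.
Radius of convergence: R = |8 − z₀| = |9| = 9 (distance from z₀ to the singularity z = 8).

c_0 = 1/9, c_1 = 1/81, c_2 = 1/729; R = 9.


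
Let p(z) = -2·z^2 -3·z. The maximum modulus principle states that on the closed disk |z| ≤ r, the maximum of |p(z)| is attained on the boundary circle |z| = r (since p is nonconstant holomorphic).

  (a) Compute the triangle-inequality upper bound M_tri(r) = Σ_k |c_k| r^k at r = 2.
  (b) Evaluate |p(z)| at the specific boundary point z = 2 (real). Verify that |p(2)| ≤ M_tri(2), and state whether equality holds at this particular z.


Coefficients: c_0 = 0, c_1 = -3, c_2 = -2. Radius r = 2.
Part (a). Triangle bound: M_tri(r) = Σ_k |c_k| r^k
  = |0|·2^0 + |-3|·2^1 + |-2|·2^2
  = 0 + 6 + 8 = 14.
This bounds M(r) := max_{|z|=r} |p(z)| from above; equality holds iff all terms c_k z^k can be made to align in phase at a single z on |z|=r.
Part (b). At z = 2 (real, on the circle |z| = r):
  p(2) = (0)·2^0 + (-3)·2^1 + (-2)·2^2 = -14.
  |p(2)| = 14.
Since all nonzero coefficients share the same sign, |p(2)| = 14 = M_tri(2); the triangle bound is attained at z = 2, so in fact M(r) = 14.

M_tri(2) = 14; |p(2)| = 14; equality at z=2: yes.


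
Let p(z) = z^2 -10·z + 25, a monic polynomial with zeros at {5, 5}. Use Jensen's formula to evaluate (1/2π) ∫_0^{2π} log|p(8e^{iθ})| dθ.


Zeros: 5, 5; r = 8.
Inside |z| < r: 5, 5. Outside (|z| ≥ r): ∅.
p(0) = 25, so log|p(0)| = log(25) = 3.2189.
Apply Jensen: I(r) = log|p(0)| + Σ_k log(r/|z_k|), summed over zeros inside |z| < r.
  log(r/|z_k|) for z_k = 5: log(8/5) = 0.4700
  log(r/|z_k|) for z_k = 5: log(8/5) = 0.4700
Sum over inside zeros: 0.9400.
I(r) = log|p(0)| + (inside sum) = 3.2189 + 0.9400 = 4.1589.
Closed form (all zeros inside, monic): I(r) = n·log(r) = 2·log(8) = 4.1589. ✓

I(r) ≈ 4.1589.


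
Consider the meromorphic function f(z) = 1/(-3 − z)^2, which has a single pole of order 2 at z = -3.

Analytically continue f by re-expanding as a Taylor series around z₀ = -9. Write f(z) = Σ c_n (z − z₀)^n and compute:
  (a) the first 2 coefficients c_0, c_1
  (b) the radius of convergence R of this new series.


Let w = z − z₀, so z = z₀ + w.
Then -3 − z = -3 − (z₀ + w) = (-3 − z₀) − w = 6 − w.
f(z) = 1/(6 − w)^2 = (1/(6)^2) · (1 − w/(6))^{−2}.
By the binomial series (1−u)^{−2} = Σ_{n≥0} C(n+1, 1) u^n for |u|<1, with u = w/(6):
  c_n = C(n+1, 1) / (6)^(n+2).
  c_0 = 1/(6)^2 = 1/36.
  c_1 = 2/(6)^3 = 1/108.
The series is valid for |w/d| < 1, i.e. |z − z₀| < |d|.
Radius of convergence: R = |-3 − z₀| = |6| = 6 (distance from z₀ to the singularity z = -3).

c_0 = 1/36, c_1 = 1/108; R = 6.


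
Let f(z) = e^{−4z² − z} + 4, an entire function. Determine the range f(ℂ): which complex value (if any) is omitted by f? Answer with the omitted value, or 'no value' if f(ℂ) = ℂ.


Little Picard bounds the complement of f(ℂ) to at most one point.
The exponent g(z) = −4z² − z is a nonconstant polynomial, hence surjective onto ℂ. So e^{g(z)} takes every value in {e^w : w ∈ ℂ} = ℂ ∖ {0}. Adding 4 shifts the range to ℂ ∖ {4}. f omits exactly 4.

Omitted value: 4.


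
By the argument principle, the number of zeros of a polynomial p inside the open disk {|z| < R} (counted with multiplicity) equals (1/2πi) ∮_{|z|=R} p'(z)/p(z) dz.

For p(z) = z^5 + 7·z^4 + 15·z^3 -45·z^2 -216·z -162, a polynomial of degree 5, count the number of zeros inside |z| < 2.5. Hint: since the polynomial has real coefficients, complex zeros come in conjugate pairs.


The zeros of p are: (-3 + 3i), (-3 - 3i), 3, -1, -3.
Their magnitudes are: 4.243, 4.243, 3, 1, 3.
Zeros with |z| < R = 2.5: -1.
Count = 1.
By the argument principle, (1/2πi) ∮_{|z|=R} p'(z)/p(z) dz equals exactly this count.

Number of zeros inside |z| < 2.5: 1.


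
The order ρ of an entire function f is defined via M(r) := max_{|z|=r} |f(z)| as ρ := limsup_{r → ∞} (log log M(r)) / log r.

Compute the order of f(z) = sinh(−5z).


sinh(w) is a linear combination of e^{iw} and e^{−iw} (or e^w, e^{−w} in the hyperbolic case), so |sinh(w)| ≤ e^{|w|}. With w = −5z, |w| ≤ 5|z| + 0 = 5r + 0 on |z| = r, giving M(r) ≤ e^{5r + 0}, so ρ ≤ 1. On a suitable ray (z = it for sin/cos; z = t for sinh/cosh, t real → ∞), |sinh(−5z)| grows like e^{5|t|}/2, so ρ ≥ 1. Hence ρ = 1.
Therefore ρ = 1.

Order ρ = 1.


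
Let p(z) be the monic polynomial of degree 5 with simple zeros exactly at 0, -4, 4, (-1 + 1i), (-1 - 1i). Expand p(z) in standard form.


The polynomial is p(z) = ∏_{α ∈ S} (z − α), where S = {0, -4, 4, (-1 + 1i), (-1 - 1i)}.
Expanding the product yields: p(z) = z^5 + 2·z^4 -14·z^3 -32·z^2 -32·z.
Note conjugate pairs combine to real quadratics: (z − (-1+1i))(z − (-1−1i)) = z² + 2z + 2.
The resulting polynomial has degree 5 and real coefficients as required.

p(z) = z^5 + 2·z^4 -14·z^3 -32·z^2 -32·z.


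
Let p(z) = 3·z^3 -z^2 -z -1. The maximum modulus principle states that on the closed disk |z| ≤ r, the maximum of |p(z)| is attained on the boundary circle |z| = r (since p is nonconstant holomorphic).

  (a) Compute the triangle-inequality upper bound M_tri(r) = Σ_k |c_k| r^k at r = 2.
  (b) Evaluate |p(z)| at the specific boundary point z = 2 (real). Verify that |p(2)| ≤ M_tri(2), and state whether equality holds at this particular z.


Coefficients: c_0 = -1, c_1 = -1, c_2 = -1, c_3 = 3. Radius r = 2.
Part (a). Triangle bound: M_tri(r) = Σ_k |c_k| r^k
  = |-1|·2^0 + |-1|·2^1 + |-1|·2^2 + |3|·2^3
  = 1 + 2 + 4 + 24 = 31.
This bounds M(r) := max_{|z|=r} |p(z)| from above; equality holds iff all terms c_k z^k can be made to align in phase at a single z on |z|=r.
Part (b). At z = 2 (real, on the circle |z| = r):
  p(2) = (-1)·2^0 + (-1)·2^1 + (-1)·2^2 + (3)·2^3 = 17.
  |p(2)| = 17.
Check: |p(2)| = 17 ≤ 31 = M_tri(2). ✓ Equality does not hold at z = 2 (the coefficients have mixed signs, so the terms do not all align in phase there).

M_tri(2) = 31; |p(2)| = 17; equality at z=2: no.


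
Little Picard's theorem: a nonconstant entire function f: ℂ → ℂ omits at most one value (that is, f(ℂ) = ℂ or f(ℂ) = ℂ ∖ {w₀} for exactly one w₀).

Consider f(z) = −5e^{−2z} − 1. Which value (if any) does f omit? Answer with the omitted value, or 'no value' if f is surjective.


Little Picard bounds the complement of f(ℂ) to at most one point.
e^{−2z} is never zero on ℂ, so -5·e^{−2z} takes every value in ℂ ∖ {0}. Adding -1 shifts the range to ℂ ∖ {-1}. Thus f omits exactly the value -1.

Omitted value: -1.


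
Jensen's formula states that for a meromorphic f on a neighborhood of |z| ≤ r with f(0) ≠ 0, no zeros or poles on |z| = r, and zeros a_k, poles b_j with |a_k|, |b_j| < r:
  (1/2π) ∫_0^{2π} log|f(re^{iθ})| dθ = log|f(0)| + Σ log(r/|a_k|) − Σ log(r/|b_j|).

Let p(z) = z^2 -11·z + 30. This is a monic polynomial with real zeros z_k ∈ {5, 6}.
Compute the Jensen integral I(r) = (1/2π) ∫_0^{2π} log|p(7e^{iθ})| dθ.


Zeros: 5, 6; r = 7.
Inside |z| < r: 5, 6. Outside (|z| ≥ r): ∅.
p(0) = 30, so log|p(0)| = log(30) = 3.4012.
Apply Jensen: I(r) = log|p(0)| + Σ_k log(r/|z_k|), summed over zeros inside |z| < r.
  log(r/|z_k|) for z_k = 5: log(7/5) = 0.3365
  log(r/|z_k|) for z_k = 6: log(7/6) = 0.1542
Sum over inside zeros: 0.4906.
I(r) = log|p(0)| + (inside sum) = 3.4012 + 0.4906 = 3.8918.
Closed form (all zeros inside, monic): I(r) = n·log(r) = 2·log(7) = 3.8918. ✓

I(r) ≈ 3.8918.


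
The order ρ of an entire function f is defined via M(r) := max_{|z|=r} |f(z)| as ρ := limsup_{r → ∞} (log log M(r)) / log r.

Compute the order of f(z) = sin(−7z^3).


Write sin(w) = (e^{iw} ± e^{−iw})/(2 or 2i), so |sin(w)| ≤ e^{|w|}. With w = −7z^3, |w| ≤ 7r^3 + 0 on |z|=r, giving M(r) ≤ e^{7r^3 + 0} and ρ ≤ 3. For the lower bound, choose z on |z|=r with -7z^3 purely imaginary of modulus 7r^3; then |sin(−7z^3)| grows like e^{7r^3}/2, so ρ ≥ 3. Hence ρ = 3.
Therefore ρ = 3.

Order ρ = 3.


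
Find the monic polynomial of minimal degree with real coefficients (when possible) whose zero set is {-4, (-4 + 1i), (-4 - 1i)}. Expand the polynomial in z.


The polynomial is p(z) = ∏_{α ∈ S} (z − α), where S = {-4, (-4 + 1i), (-4 - 1i)}.
Expanding the product yields: p(z) = z^3 + 12·z^2 + 49·z + 68.
Note conjugate pairs combine to real quadratics: (z − (-4+1i))(z − (-4−1i)) = z² + 8z + 17.
The resulting polynomial has degree 3 and real coefficients as required.

p(z) = z^3 + 12·z^2 + 49·z + 68.


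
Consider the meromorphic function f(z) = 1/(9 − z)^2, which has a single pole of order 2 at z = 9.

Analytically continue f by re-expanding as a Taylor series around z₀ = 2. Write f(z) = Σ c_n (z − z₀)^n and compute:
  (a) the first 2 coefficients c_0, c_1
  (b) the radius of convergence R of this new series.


Let w = z − z₀, so z = z₀ + w.
Then 9 − z = 9 − (z₀ + w) = (9 − z₀) − w = 7 − w.
f(z) = 1/(7 − w)^2 = (1/(7)^2) · (1 − w/(7))^{−2}.
By the binomial series (1−u)^{−2} = Σ_{n≥0} C(n+1, 1) u^n for |u|<1, with u = w/(7):
  c_n = C(n+1, 1) / (7)^(n+2).
  c_0 = 1/(7)^2 = 1/49.
  c_1 = 2/(7)^3 = 2/343.
The series is valid for |w/d| < 1, i.e. |z − z₀| < |d|.
Radius of convergence: R = |9 − z₀| = |7| = 7 (distance from z₀ to the singularity z = 9).

c_0 = 1/49, c_1 = 2/343; R = 7.


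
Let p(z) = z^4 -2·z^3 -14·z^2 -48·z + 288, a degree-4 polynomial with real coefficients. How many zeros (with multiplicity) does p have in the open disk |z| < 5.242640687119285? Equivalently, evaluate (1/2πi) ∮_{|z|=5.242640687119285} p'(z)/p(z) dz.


The zeros of p are: 4, (-3 + 3i), (-3 - 3i), 4.
Their magnitudes are: 4, 4.243, 4.243, 4.
Zeros with |z| < R = 5.242640687119285: 4, (-3 + 3i), (-3 - 3i), 4.
Count = 4.
By the argument principle, (1/2πi) ∮_{|z|=R} p'(z)/p(z) dz equals exactly this count.

Number of zeros inside |z| < 5.242640687119285: 4.


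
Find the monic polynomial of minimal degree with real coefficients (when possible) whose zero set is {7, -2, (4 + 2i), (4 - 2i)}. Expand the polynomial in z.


The polynomial is p(z) = ∏_{α ∈ S} (z − α), where S = {7, -2, (4 + 2i), (4 - 2i)}.
Expanding the product yields: p(z) = z^4 -13·z^3 + 46·z^2 + 12·z -280.
Note conjugate pairs combine to real quadratics: (z − (4+2i))(z − (4−2i)) = z² − 8z + 20.
The resulting polynomial has degree 4 and real coefficients as required.

p(z) = z^4 -13·z^3 + 46·z^2 + 12·z -280.


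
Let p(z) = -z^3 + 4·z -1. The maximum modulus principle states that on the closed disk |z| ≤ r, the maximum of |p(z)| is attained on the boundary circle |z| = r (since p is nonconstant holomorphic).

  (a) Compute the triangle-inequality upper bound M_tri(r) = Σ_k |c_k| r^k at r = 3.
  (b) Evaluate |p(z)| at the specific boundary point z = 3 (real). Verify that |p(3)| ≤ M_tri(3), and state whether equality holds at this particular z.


Coefficients: c_0 = -1, c_1 = 4, c_2 = 0, c_3 = -1. Radius r = 3.
Part (a). Triangle bound: M_tri(r) = Σ_k |c_k| r^k
  = |-1|·3^0 + |4|·3^1 + |0|·3^2 + |-1|·3^3
  = 1 + 12 + 0 + 27 = 40.
This bounds M(r) := max_{|z|=r} |p(z)| from above; equality holds iff all terms c_k z^k can be made to align in phase at a single z on |z|=r.
Part (b). At z = 3 (real, on the circle |z| = r):
  p(3) = (-1)·3^0 + (4)·3^1 + (0)·3^2 + (-1)·3^3 = -16.
  |p(3)| = 16.
Check: |p(3)| = 16 ≤ 40 = M_tri(3). ✓ Equality does not hold at z = 3 (the coefficients have mixed signs, so the terms do not all align in phase there).

M_tri(3) = 40; |p(3)| = 16; equality at z=3: no.


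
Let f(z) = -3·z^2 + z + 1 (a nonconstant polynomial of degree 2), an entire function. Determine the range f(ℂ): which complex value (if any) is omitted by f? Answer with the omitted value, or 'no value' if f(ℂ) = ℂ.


Little Picard bounds the complement of f(ℂ) to at most one point.
For every w ∈ ℂ, the equation p(z) − w = 0 is a nonconstant polynomial in z and hence has at least one root by the fundamental theorem of algebra. So p is surjective onto ℂ, omitting no value.

Omitted value: no value.


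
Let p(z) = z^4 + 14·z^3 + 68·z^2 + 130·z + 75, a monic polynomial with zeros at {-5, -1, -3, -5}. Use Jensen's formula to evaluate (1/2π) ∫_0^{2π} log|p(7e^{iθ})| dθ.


Zeros: -5, -5, -3, -1; r = 7.
Inside |z| < r: -5, -5, -3, -1. Outside (|z| ≥ r): ∅.
p(0) = 75, so log|p(0)| = log(75) = 4.3175.
Apply Jensen: I(r) = log|p(0)| + Σ_k log(r/|z_k|), summed over zeros inside |z| < r.
  log(r/|z_k|) for z_k = -5: log(7/5) = 0.3365
  log(r/|z_k|) for z_k = -1: log(7/1) = 1.9459
  log(r/|z_k|) for z_k = -3: log(7/3) = 0.8473
  log(r/|z_k|) for z_k = -5: log(7/5) = 0.3365
Sum over inside zeros: 3.4662.
I(r) = log|p(0)| + (inside sum) = 4.3175 + 3.4662 = 7.7836.
Closed form (all zeros inside, monic): I(r) = n·log(r) = 4·log(7) = 7.7836. ✓

I(r) ≈ 7.7836.


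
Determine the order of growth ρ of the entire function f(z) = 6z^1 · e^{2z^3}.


M(r) = max_{|z|=r} |6|·|z|^1·|e^{2z^3}| = 6·r^1 · e^{2r^3} (the factors attain their maxima compatibly on |z|=r). Then log M(r) = log 6 + 1·log r + 2r^3, dominated by the last term, so log log M(r) ~ 3·log r. The polynomial factor 6z^1 contributes only a log r term and does not affect the order. ρ = 3.
Therefore ρ = 3.

Order ρ = 3.


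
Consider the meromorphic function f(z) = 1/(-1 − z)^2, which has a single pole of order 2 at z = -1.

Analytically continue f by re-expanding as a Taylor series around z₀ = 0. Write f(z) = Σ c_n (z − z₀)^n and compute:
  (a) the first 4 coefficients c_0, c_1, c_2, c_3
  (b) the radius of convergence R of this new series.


Let w = z − z₀, so z = z₀ + w.
Then -1 − z = -1 − (z₀ + w) = (-1 − z₀) − w = -1 − w.
f(z) = 1/(-1 − w)^2 = (1/(-1)^2) · (1 − w/(-1))^{−2}.
By the binomial series (1−u)^{−2} = Σ_{n≥0} C(n+1, 1) u^n for |u|<1, with u = w/(-1):
  c_n = C(n+1, 1) / (-1)^(n+2).
  c_0 = 1/(-1)^2 = 1.
  c_1 = 2/(-1)^3 = -2.
  c_2 = 3/(-1)^4 = 3.
  c_3 = 4/(-1)^5 = -4.
The series is valid for |w/d| < 1, i.e. |z − z₀| < |d|.
Radius of convergence: R = |-1 − z₀| = |-1| = 1 (distance from z₀ to the singularity z = -1).

c_0 = 1, c_1 = -2, c_2 = 3, c_3 = -4; R = 1.


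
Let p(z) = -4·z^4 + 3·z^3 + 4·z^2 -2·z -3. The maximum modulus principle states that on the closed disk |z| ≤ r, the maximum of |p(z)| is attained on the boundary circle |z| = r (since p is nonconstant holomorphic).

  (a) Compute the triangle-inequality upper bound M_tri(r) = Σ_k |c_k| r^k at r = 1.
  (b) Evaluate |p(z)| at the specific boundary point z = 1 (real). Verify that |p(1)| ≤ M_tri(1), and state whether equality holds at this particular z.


Coefficients: c_0 = -3, c_1 = -2, c_2 = 4, c_3 = 3, c_4 = -4. Radius r = 1.
Part (a). Triangle bound: M_tri(r) = Σ_k |c_k| r^k
  = |-3|·1^0 + |-2|·1^1 + |4|·1^2 + |3|·1^3 + |-4|·1^4
  = 3 + 2 + 4 + 3 + 4 = 16.
This bounds M(r) := max_{|z|=r} |p(z)| from above; equality holds iff all terms c_k z^k can be made to align in phase at a single z on |z|=r.
Part (b). At z = 1 (real, on the circle |z| = r):
  p(1) = (-3)·1^0 + (-2)·1^1 + (4)·1^2 + (3)·1^3 + (-4)·1^4 = -2.
  |p(1)| = 2.
Check: |p(1)| = 2 ≤ 16 = M_tri(1). ✓ Equality does not hold at z = 1 (the coefficients have mixed signs, so the terms do not all align in phase there).

M_tri(1) = 16; |p(1)| = 2; equality at z=1: no.


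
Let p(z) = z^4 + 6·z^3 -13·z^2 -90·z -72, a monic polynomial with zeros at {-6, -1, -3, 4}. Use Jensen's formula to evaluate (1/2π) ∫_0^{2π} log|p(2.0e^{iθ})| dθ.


Zeros: -6, -3, -1, 4; r = 2.0.
Inside |z| < r: -1. Outside (|z| ≥ r): -6, -3, 4.
p(0) = -72, so log|p(0)| = log(72) = 4.2767.
Apply Jensen: I(r) = log|p(0)| + Σ_k log(r/|z_k|), summed over zeros inside |z| < r.
  log(r/|z_k|) for z_k = -1: log(2.0/1) = 0.6931
  Outside zeros (-6, -3, 4) contribute nothing to the Jensen sum.
Sum over inside zeros: 0.6931.
I(r) = log|p(0)| + (inside sum) = 4.2767 + 0.6931 = 4.9698.
Note: since some zeros are outside |z| ≤ r, the simplified n·log(r) form does NOT apply — only the inside zeros contribute.

I(r) ≈ 4.9698.


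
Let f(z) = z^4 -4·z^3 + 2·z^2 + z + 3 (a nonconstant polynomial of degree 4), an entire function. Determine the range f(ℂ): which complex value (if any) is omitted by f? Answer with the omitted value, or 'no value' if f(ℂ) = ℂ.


Little Picard bounds the complement of f(ℂ) to at most one point.
For every w ∈ ℂ, the equation p(z) − w = 0 is a nonconstant polynomial in z and hence has at least one root by the fundamental theorem of algebra. So p is surjective onto ℂ, omitting no value.

Omitted value: no value.


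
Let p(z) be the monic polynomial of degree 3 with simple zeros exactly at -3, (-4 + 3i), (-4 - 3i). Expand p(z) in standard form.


The polynomial is p(z) = ∏_{α ∈ S} (z − α), where S = {-3, (-4 + 3i), (-4 - 3i)}.
Expanding the product yields: p(z) = z^3 + 11·z^2 + 49·z + 75.
Note conjugate pairs combine to real quadratics: (z − (-4+3i))(z − (-4−3i)) = z² + 8z + 25.
The resulting polynomial has degree 3 and real coefficients as required.

p(z) = z^3 + 11·z^2 + 49·z + 75.


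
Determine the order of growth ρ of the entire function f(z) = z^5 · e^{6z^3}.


M(r) = max_{|z|=r} |1|·|z|^5·|e^{6z^3}| = 1·r^5 · e^{6r^3} (the factors attain their maxima compatibly on |z|=r). Then log M(r) = log 1 + 5·log r + 6r^3, dominated by the last term, so log log M(r) ~ 3·log r. The polynomial factor 1z^5 contributes only a log r term and does not affect the order. ρ = 3.
Therefore ρ = 3.

Order ρ = 3.


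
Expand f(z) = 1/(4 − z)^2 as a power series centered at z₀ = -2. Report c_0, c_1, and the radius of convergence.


Let w = z − z₀, so z = z₀ + w.
Then 4 − z = 4 − (z₀ + w) = (4 − z₀) − w = 6 − w.
f(z) = 1/(6 − w)^2 = (1/(6)^2) · (1 − w/(6))^{−2}.
By the binomial series (1−u)^{−2} = Σ_{n≥0} C(n+1, 1) u^n for |u|<1, with u = w/(6):
  c_n = C(n+1, 1) / (6)^(n+2).
  c_0 = 1/(6)^2 = 1/36.
  c_1 = 2/(6)^3 = 1/108.
The series is valid for |w/d| < 1, i.e. |z − z₀| < |d|.
Radius of convergence: R = |4 − z₀| = |6| = 6 (distance from z₀ to the singularity z = 4).

c_0 = 1/36, c_1 = 1/108; R = 6.


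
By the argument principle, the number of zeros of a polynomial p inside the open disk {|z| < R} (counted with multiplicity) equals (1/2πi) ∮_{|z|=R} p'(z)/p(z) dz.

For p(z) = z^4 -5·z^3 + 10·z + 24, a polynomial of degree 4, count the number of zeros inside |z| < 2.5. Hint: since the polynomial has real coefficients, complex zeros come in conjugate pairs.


The zeros of p are: (-1 + 1i), (-1 - 1i), 4, 3.
Their magnitudes are: 1.414, 1.414, 4, 3.
Zeros with |z| < R = 2.5: (-1 + 1i), (-1 - 1i).
Count = 2.
By the argument principle, (1/2πi) ∮_{|z|=R} p'(z)/p(z) dz equals exactly this count.

Number of zeros inside |z| < 2.5: 2.


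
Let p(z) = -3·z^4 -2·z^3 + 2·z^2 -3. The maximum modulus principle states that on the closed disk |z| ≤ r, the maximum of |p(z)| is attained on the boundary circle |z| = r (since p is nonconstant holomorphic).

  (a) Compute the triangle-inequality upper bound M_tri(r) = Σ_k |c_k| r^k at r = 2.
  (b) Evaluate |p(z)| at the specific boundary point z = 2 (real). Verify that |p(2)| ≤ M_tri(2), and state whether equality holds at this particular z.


Coefficients: c_0 = -3, c_1 = 0, c_2 = 2, c_3 = -2, c_4 = -3. Radius r = 2.
Part (a). Triangle bound: M_tri(r) = Σ_k |c_k| r^k
  = |-3|·2^0 + |0|·2^1 + |2|·2^2 + |-2|·2^3 + |-3|·2^4
  = 3 + 0 + 8 + 16 + 48 = 75.
This bounds M(r) := max_{|z|=r} |p(z)| from above; equality holds iff all terms c_k z^k can be made to align in phase at a single z on |z|=r.
Part (b). At z = 2 (real, on the circle |z| = r):
  p(2) = (-3)·2^0 + (0)·2^1 + (2)·2^2 + (-2)·2^3 + (-3)·2^4 = -59.
  |p(2)| = 59.
Check: |p(2)| = 59 ≤ 75 = M_tri(2). ✓ Equality does not hold at z = 2 (the coefficients have mixed signs, so the terms do not all align in phase there).

M_tri(2) = 75; |p(2)| = 59; equality at z=2: no.


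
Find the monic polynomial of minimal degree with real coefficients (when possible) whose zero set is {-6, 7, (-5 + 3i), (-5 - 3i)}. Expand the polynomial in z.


The polynomial is p(z) = ∏_{α ∈ S} (z − α), where S = {-6, 7, (-5 + 3i), (-5 - 3i)}.
Expanding the product yields: p(z) = z^4 + 9·z^3 -18·z^2 -454·z -1428.
Note conjugate pairs combine to real quadratics: (z − (-5+3i))(z − (-5−3i)) = z² + 10z + 34.
The resulting polynomial has degree 4 and real coefficients as required.

p(z) = z^4 + 9·z^3 -18·z^2 -454·z -1428.


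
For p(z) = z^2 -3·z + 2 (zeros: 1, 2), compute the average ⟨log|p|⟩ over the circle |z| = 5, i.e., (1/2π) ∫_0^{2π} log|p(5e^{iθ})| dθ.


Zeros: 1, 2; r = 5.
Inside |z| < r: 1, 2. Outside (|z| ≥ r): ∅.
p(0) = 2, so log|p(0)| = log(2) = 0.6931.
Apply Jensen: I(r) = log|p(0)| + Σ_k log(r/|z_k|), summed over zeros inside |z| < r.
  log(r/|z_k|) for z_k = 1: log(5/1) = 1.6094
  log(r/|z_k|) for z_k = 2: log(5/2) = 0.9163
Sum over inside zeros: 2.5257.
I(r) = log|p(0)| + (inside sum) = 0.6931 + 2.5257 = 3.2189.
Closed form (all zeros inside, monic): I(r) = n·log(r) = 2·log(5) = 3.2189. ✓

I(r) ≈ 3.2189.


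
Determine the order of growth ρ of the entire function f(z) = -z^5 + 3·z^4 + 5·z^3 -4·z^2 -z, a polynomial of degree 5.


|f(z)| ≤ Σ|c_k|·r^k = O(r^5) as r → ∞. Polynomial growth is O(e^{r^ε}) for every ε > 0 (since r^5/e^{r^ε} → 0), so ρ ≤ ε for all ε > 0, i.e. ρ = 0. Every nonconstant polynomial has order 0.
Therefore ρ = 0.

Order ρ = 0.


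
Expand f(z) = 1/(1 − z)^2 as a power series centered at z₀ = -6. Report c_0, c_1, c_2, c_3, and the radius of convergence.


Let w = z − z₀, so z = z₀ + w.
Then 1 − z = 1 − (z₀ + w) = (1 − z₀) − w = 7 − w.
f(z) = 1/(7 − w)^2 = (1/(7)^2) · (1 − w/(7))^{−2}.
By the binomial series (1−u)^{−2} = Σ_{n≥0} C(n+1, 1) u^n for |u|<1, with u = w/(7):
  c_n = C(n+1, 1) / (7)^(n+2).
  c_0 = 1/(7)^2 = 1/49.
  c_1 = 2/(7)^3 = 2/343.
  c_2 = 3/(7)^4 = 3/2401.
  c_3 = 4/(7)^5 = 4/16807.
The series is valid for |w/d| < 1, i.e. |z − z₀| < |d|.
Radius of convergence: R = |1 − z₀| = |7| = 7 (distance from z₀ to the singularity z = 1).

c_0 = 1/49, c_1 = 2/343, c_2 = 3/2401, c_3 = 4/16807; R = 7.


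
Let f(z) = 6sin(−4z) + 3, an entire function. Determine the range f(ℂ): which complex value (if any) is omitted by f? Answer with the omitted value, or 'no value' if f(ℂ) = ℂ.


Little Picard bounds the complement of f(ℂ) to at most one point.
sin is entire and surjective onto ℂ: for every w ∈ ℂ, sin(ζ) = w has a solution ζ ∈ ℂ (e.g., via the complex inverse arcsin). With ζ = −4z this gives z = ζ/(-4). Then 6·sin(−4z) takes every value in 6·ℂ = ℂ, and adding 3 is a bijection of ℂ. So f is surjective and omits no value. (Note: only on the real line is sin bounded by [−1, 1].)

Omitted value: no value.


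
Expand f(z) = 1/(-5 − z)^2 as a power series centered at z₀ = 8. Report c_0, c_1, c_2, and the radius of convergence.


Let w = z − z₀, so z = z₀ + w.
Then -5 − z = -5 − (z₀ + w) = (-5 − z₀) − w = -13 − w.
f(z) = 1/(-13 − w)^2 = (1/(-13)^2) · (1 − w/(-13))^{−2}.
By the binomial series (1−u)^{−2} = Σ_{n≥0} C(n+1, 1) u^n for |u|<1, with u = w/(-13):
  c_n = C(n+1, 1) / (-13)^(n+2).
  c_0 = 1/(-13)^2 = 1/169.
  c_1 = 2/(-13)^3 = -2/2197.
  c_2 = 3/(-13)^4 = 3/28561.
The series is valid for |w/d| < 1, i.e. |z − z₀| < |d|.
Radius of convergence: R = |-5 − z₀| = |-13| = 13 (distance from z₀ to the singularity z = -5).

c_0 = 1/169, c_1 = -2/2197, c_2 = 3/28561; R = 13.


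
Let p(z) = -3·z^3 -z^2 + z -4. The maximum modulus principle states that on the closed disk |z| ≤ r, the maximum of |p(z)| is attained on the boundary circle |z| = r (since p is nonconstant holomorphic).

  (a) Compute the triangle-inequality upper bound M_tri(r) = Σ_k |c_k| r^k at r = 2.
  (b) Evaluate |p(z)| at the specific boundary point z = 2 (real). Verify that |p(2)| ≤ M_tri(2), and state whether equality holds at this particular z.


Coefficients: c_0 = -4, c_1 = 1, c_2 = -1, c_3 = -3. Radius r = 2.
Part (a). Triangle bound: M_tri(r) = Σ_k |c_k| r^k
  = |-4|·2^0 + |1|·2^1 + |-1|·2^2 + |-3|·2^3
  = 4 + 2 + 4 + 24 = 34.
This bounds M(r) := max_{|z|=r} |p(z)| from above; equality holds iff all terms c_k z^k can be made to align in phase at a single z on |z|=r.
Part (b). At z = 2 (real, on the circle |z| = r):
  p(2) = (-4)·2^0 + (1)·2^1 + (-1)·2^2 + (-3)·2^3 = -30.
  |p(2)| = 30.
Check: |p(2)| = 30 ≤ 34 = M_tri(2). ✓ Equality does not hold at z = 2 (the coefficients have mixed signs, so the terms do not all align in phase there).

M_tri(2) = 34; |p(2)| = 30; equality at z=2: no.


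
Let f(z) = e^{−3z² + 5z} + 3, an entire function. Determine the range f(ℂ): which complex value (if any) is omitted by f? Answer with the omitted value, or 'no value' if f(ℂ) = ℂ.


Little Picard bounds the complement of f(ℂ) to at most one point.
The exponent g(z) = −3z² + 5z is a nonconstant polynomial, hence surjective onto ℂ. So e^{g(z)} takes every value in {e^w : w ∈ ℂ} = ℂ ∖ {0}. Adding 3 shifts the range to ℂ ∖ {3}. f omits exactly 3.

Omitted value: 3.


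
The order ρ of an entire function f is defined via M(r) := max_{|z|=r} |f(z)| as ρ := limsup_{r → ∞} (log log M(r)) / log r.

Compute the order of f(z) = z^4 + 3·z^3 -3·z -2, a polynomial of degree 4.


|f(z)| ≤ Σ|c_k|·r^k = O(r^4) as r → ∞. Polynomial growth is O(e^{r^ε}) for every ε > 0 (since r^4/e^{r^ε} → 0), so ρ ≤ ε for all ε > 0, i.e. ρ = 0. Every nonconstant polynomial has order 0.
Therefore ρ = 0.

Order ρ = 0.


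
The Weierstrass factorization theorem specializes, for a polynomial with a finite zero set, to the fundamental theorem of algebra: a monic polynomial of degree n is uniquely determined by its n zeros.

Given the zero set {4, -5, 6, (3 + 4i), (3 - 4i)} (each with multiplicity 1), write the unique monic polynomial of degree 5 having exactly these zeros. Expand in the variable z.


The polynomial is p(z) = ∏_{α ∈ S} (z − α), where S = {4, -5, 6, (3 + 4i), (3 - 4i)}.
Expanding the product yields: p(z) = z^5 -11·z^4 + 29·z^3 + 151·z^2 -1370·z + 3000.
Note conjugate pairs combine to real quadratics: (z − (3+4i))(z − (3−4i)) = z² − 6z + 25.
The resulting polynomial has degree 5 and real coefficients as required.

p(z) = z^5 -11·z^4 + 29·z^3 + 151·z^2 -1370·z + 3000.


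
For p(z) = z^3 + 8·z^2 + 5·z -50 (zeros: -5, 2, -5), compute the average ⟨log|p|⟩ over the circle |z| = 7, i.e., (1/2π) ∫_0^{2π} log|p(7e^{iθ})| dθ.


Zeros: -5, -5, 2; r = 7.
Inside |z| < r: -5, -5, 2. Outside (|z| ≥ r): ∅.
p(0) = -50, so log|p(0)| = log(50) = 3.9120.
Apply Jensen: I(r) = log|p(0)| + Σ_k log(r/|z_k|), summed over zeros inside |z| < r.
  log(r/|z_k|) for z_k = -5: log(7/5) = 0.3365
  log(r/|z_k|) for z_k = 2: log(7/2) = 1.2528
  log(r/|z_k|) for z_k = -5: log(7/5) = 0.3365
Sum over inside zeros: 1.9257.
I(r) = log|p(0)| + (inside sum) = 3.9120 + 1.9257 = 5.8377.
Closed form (all zeros inside, monic): I(r) = n·log(r) = 3·log(7) = 5.8377. ✓

I(r) ≈ 5.8377.


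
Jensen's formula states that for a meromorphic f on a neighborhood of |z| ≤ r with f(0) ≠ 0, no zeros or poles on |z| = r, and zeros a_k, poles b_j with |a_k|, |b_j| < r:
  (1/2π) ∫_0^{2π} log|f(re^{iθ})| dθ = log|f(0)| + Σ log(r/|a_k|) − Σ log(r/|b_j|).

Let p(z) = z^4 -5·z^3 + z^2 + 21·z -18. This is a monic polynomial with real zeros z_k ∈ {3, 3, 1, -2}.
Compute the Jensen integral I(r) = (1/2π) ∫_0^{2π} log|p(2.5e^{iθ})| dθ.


Zeros: -2, 1, 3, 3; r = 2.5.
Inside |z| < r: -2, 1. Outside (|z| ≥ r): 3, 3.
p(0) = -18, so log|p(0)| = log(18) = 2.8904.
Apply Jensen: I(r) = log|p(0)| + Σ_k log(r/|z_k|), summed over zeros inside |z| < r.
  log(r/|z_k|) for z_k = 1: log(2.5/1) = 0.9163
  log(r/|z_k|) for z_k = -2: log(2.5/2) = 0.2231
  Outside zeros (3, 3) contribute nothing to the Jensen sum.
Sum over inside zeros: 1.1394.
I(r) = log|p(0)| + (inside sum) = 2.8904 + 1.1394 = 4.0298.
Note: since some zeros are outside |z| ≤ r, the simplified n·log(r) form does NOT apply — only the inside zeros contribute.

I(r) ≈ 4.0298.


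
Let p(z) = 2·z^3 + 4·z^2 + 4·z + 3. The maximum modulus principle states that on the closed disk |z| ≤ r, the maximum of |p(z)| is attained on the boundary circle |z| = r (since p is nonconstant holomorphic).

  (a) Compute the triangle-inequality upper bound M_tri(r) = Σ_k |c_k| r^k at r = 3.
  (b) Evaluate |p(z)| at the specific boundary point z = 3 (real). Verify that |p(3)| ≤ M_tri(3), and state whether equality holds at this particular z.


Coefficients: c_0 = 3, c_1 = 4, c_2 = 4, c_3 = 2. Radius r = 3.
Part (a). Triangle bound: M_tri(r) = Σ_k |c_k| r^k
  = |3|·3^0 + |4|·3^1 + |4|·3^2 + |2|·3^3
  = 3 + 12 + 36 + 54 = 105.
This bounds M(r) := max_{|z|=r} |p(z)| from above; equality holds iff all terms c_k z^k can be made to align in phase at a single z on |z|=r.
Part (b). At z = 3 (real, on the circle |z| = r):
  p(3) = (3)·3^0 + (4)·3^1 + (4)·3^2 + (2)·3^3 = 105.
  |p(3)| = 105.
Since all nonzero coefficients share the same sign, |p(3)| = 105 = M_tri(3); the triangle bound is attained at z = 3, so in fact M(r) = 105.

M_tri(3) = 105; |p(3)| = 105; equality at z=3: yes.


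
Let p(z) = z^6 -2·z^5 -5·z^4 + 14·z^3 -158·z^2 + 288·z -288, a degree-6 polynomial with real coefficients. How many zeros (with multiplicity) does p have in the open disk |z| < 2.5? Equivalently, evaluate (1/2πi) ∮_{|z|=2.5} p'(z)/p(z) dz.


The zeros of p are: (0 + 3i), (0 - 3i), 4, -4, (1 + 1i), (1 - 1i).
Their magnitudes are: 3, 3, 4, 4, 1.414, 1.414.
Zeros with |z| < R = 2.5: (1 + 1i), (1 - 1i).
Count = 2.
By the argument principle, (1/2πi) ∮_{|z|=R} p'(z)/p(z) dz equals exactly this count.

Number of zeros inside |z| < 2.5: 2.


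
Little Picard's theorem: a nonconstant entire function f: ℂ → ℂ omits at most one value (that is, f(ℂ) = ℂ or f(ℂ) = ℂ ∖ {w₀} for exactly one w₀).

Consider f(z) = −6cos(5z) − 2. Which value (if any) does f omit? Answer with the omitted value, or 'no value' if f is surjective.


Little Picard bounds the complement of f(ℂ) to at most one point.
cos is entire and surjective onto ℂ: for every w ∈ ℂ, cos(ζ) = w has a solution ζ ∈ ℂ (e.g., via the complex inverse arccos). With ζ = 5z this gives z = ζ/(5). Then -6·cos(5z) takes every value in -6·ℂ = ℂ, and adding -2 is a bijection of ℂ. So f is surjective and omits no value. (Note: only on the real line is cos bounded by [−1, 1].)

Omitted value: no value.


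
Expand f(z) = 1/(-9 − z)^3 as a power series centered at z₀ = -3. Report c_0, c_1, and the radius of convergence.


Let w = z − z₀, so z = z₀ + w.
Then -9 − z = -9 − (z₀ + w) = (-9 − z₀) − w = -6 − w.
f(z) = 1/(-6 − w)^3 = (1/(-6)^3) · (1 − w/(-6))^{−3}.
By the binomial series (1−u)^{−3} = Σ_{n≥0} C(n+2, 2) u^n for |u|<1, with u = w/(-6):
  c_n = C(n+2, 2) / (-6)^(n+3).
  c_0 = 1/(-6)^3 = -1/216.
  c_1 = 3/(-6)^4 = 1/432.
The series is valid for |w/d| < 1, i.e. |z − z₀| < |d|.
Radius of convergence: R = |-9 − z₀| = |-6| = 6 (distance from z₀ to the singularity z = -9).

c_0 = -1/216, c_1 = 1/432; R = 6.


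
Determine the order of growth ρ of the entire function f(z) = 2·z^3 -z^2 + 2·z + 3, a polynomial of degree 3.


|f(z)| ≤ Σ|c_k|·r^k = O(r^3) as r → ∞. Polynomial growth is O(e^{r^ε}) for every ε > 0 (since r^3/e^{r^ε} → 0), so ρ ≤ ε for all ε > 0, i.e. ρ = 0. Every nonconstant polynomial has order 0.
Therefore ρ = 0.

Order ρ = 0.


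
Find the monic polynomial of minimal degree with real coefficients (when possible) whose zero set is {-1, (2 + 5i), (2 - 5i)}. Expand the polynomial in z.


The polynomial is p(z) = ∏_{α ∈ S} (z − α), where S = {-1, (2 + 5i), (2 - 5i)}.
Expanding the product yields: p(z) = z^3 -3·z^2 + 25·z + 29.
Note conjugate pairs combine to real quadratics: (z − (2+5i))(z − (2−5i)) = z² − 4z + 29.
The resulting polynomial has degree 3 and real coefficients as required.

p(z) = z^3 -3·z^2 + 25·z + 29.


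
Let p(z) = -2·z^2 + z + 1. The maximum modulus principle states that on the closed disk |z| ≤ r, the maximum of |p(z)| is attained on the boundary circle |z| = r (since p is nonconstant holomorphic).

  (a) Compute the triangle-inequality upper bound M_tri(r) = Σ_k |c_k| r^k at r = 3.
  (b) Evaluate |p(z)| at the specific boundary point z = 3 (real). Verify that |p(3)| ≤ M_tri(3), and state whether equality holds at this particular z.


Coefficients: c_0 = 1, c_1 = 1, c_2 = -2. Radius r = 3.
Part (a). Triangle bound: M_tri(r) = Σ_k |c_k| r^k
  = |1|·3^0 + |1|·3^1 + |-2|·3^2
  = 1 + 3 + 18 = 22.
This bounds M(r) := max_{|z|=r} |p(z)| from above; equality holds iff all terms c_k z^k can be made to align in phase at a single z on |z|=r.
Part (b). At z = 3 (real, on the circle |z| = r):
  p(3) = (1)·3^0 + (1)·3^1 + (-2)·3^2 = -14.
  |p(3)| = 14.
Check: |p(3)| = 14 ≤ 22 = M_tri(3). ✓ Equality does not hold at z = 3 (the coefficients have mixed signs, so the terms do not all align in phase there).

M_tri(3) = 22; |p(3)| = 14; equality at z=3: no.
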